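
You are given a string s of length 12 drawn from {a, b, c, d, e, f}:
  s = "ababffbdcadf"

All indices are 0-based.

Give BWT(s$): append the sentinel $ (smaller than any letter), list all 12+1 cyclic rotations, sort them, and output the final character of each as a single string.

rank  rotation       last
    0  $ababffbdcadf  f
    1  ababffbdcadf$  $
    2  abffbdcadf$ab  b
    3  adf$ababffbdc  c
    4  babffbdcadf$a  a
    5  bdcadf$ababff  f
    6  bffbdcadf$aba  a
    7  cadf$ababffbd  d
    8  dcadf$ababffb  b
    9  df$ababffbdca  a
   10  f$ababffbdcad  d
   11  fbdcadf$ababf  f
   12  ffbdcadf$abab  b

f$bcafadbadfb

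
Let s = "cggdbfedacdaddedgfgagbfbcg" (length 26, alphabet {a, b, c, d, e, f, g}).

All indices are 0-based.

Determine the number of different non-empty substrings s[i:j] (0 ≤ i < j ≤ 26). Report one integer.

sorted suffixes:
  #0 SA[0]=8  'acdaddedgfgagbfbcg'
  #1 SA[1]=11  'addedgfgagbfbcg'
  #2 SA[2]=19  'agbfbcg'
  #3 SA[3]=23  'bcg'
  #4 SA[4]=21  'bfbcg'
  #5 SA[5]=4  'bfedacdaddedgfgagbfbcg'
  #6 SA[6]=9  'cdaddedgfgagbfbcg'
  #7 SA[7]=24  'cg'
  #8 SA[8]=0  'cggdbfedacdaddedgfgagbfbcg'
  #9 SA[9]=7  'dacdaddedgfgagbfbcg'
  #10 SA[10]=10  'daddedgfgagbfbcg'
  #11 SA[11]=3  'dbfedacdaddedgfgagbfbcg'
  #12 SA[12]=12  'ddedgfgagbfbcg'
  #13 SA[13]=13  'dedgfgagbfbcg'
  #14 SA[14]=15  'dgfgagbfbcg'
  #15 SA[15]=6  'edacdaddedgfgagbfbcg'
  #16 SA[16]=14  'edgfgagbfbcg'
  #17 SA[17]=22  'fbcg'
  #18 SA[18]=5  'fedacdaddedgfgagbfbcg'
  #19 SA[19]=17  'fgagbfbcg'
  #20 SA[20]=25  'g'
  #21 SA[21]=18  'gagbfbcg'
  #22 SA[22]=20  'gbfbcg'
  #23 SA[23]=2  'gdbfedacdaddedgfgagbfbcg'
  #24 SA[24]=16  'gfgagbfbcg'
  #25 SA[25]=1  'ggdbfedacdaddedgfgagbfbcg'

SA = [8, 11, 19, 23, 21, 4, 9, 24, 0, 7, 10, 3, 12, 13, 15, 6, 14, 22, 5, 17, 25, 18, 20, 2, 16, 1]
rank  pair      lcp
   1  s[8:],s[11:]  1  'a'
   2  s[11:],s[19:]  1  'a'
   3  s[19:],s[23:]  0  ''
   4  s[23:],s[21:]  1  'b'
   5  s[21:],s[4:]  2  'bf'
   6  s[4:],s[9:]  0  ''
   7  s[9:],s[24:]  1  'c'
   8  s[24:],s[0:]  2  'cg'
   9  s[0:],s[7:]  0  ''
  10  s[7:],s[10:]  2  'da'
  11  s[10:],s[3:]  1  'd'
  12  s[3:],s[12:]  1  'd'
  13  s[12:],s[13:]  1  'd'
  14  s[13:],s[15:]  1  'd'
  15  s[15:],s[6:]  0  ''
  16  s[6:],s[14:]  2  'ed'
  17  s[14:],s[22:]  0  ''
  18  s[22:],s[5:]  1  'f'
  19  s[5:],s[17:]  1  'f'
  20  s[17:],s[25:]  0  ''
  21  s[25:],s[18:]  1  'g'
  22  s[18:],s[20:]  1  'g'
  23  s[20:],s[2:]  1  'g'
  24  s[2:],s[16:]  1  'g'
  25  s[16:],s[1:]  1  'g'

n(n+1)/2 = 26·27/2 = 351
Σ LCP = 0 + 1 + 1 + 0 + 1 + 2 + 0 + 1 + 2 + 0 + 2 + 1 + 1 + 1 + 1 + 0 + 2 + 0 + 1 + 1 + 0 + 1 + 1 + 1 + 1 + 1 = 23
distinct = 351 − 23 = 328

328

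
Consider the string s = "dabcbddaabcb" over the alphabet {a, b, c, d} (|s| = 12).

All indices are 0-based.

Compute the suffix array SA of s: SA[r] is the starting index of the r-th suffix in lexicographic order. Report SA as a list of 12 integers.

[7, 8, 1, 11, 9, 2, 4, 10, 3, 6, 0, 5]

rank | idx | suffix
   0 |   7 | aabcb
   1 |   8 | abcb
   2 |   1 | abcbddaabcb
   3 |  11 | b
   4 |   9 | bcb
   5 |   2 | bcbddaabcb
   6 |   4 | bddaabcb
   7 |  10 | cb
   8 |   3 | cbddaabcb
   9 |   6 | daabcb
  10 |   0 | dabcbddaabcb
  11 |   5 | ddaabcb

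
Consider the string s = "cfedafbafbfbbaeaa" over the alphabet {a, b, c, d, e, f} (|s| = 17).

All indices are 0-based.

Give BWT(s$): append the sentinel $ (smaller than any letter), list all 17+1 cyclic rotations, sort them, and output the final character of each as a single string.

aaebdbbfff$eafabac

rank  rotation            last
    0  $cfedafbafbfbbaeaa  a
    1  a$cfedafbafbfbbaea  a
    2  aa$cfedafbafbfbbae  e
    3  aeaa$cfedafbafbfbb  b
    4  afbafbfbbaeaa$cfed  d
    5  afbfbbaeaa$cfedafb  b
    6  baeaa$cfedafbafbfb  b
    7  bafbfbbaeaa$cfedaf  f
    8  bbaeaa$cfedafbafbf  f
    9  bfbbaeaa$cfedafbaf  f
   10  cfedafbafbfbbaeaa$  $
   11  dafbafbfbbaeaa$cfe  e
   12  eaa$cfedafbafbfbba  a
   13  edafbafbfbbaeaa$cf  f
   14  fbafbfbbaeaa$cfeda  a
   15  fbbaeaa$cfedafbafb  b
   16  fbfbbaeaa$cfedafba  a
   17  fedafbafbfbbaeaa$c  c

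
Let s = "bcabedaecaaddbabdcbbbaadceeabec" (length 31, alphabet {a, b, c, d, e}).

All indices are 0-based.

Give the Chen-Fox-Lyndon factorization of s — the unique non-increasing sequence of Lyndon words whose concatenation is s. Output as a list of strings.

emit factor 1: 'bc' (i=0, period=2)
emit factor 2: 'abedaec' (i=2, period=7)
emit factor 3: 'aaddbabdcbbb' (i=9, period=12)
emit factor 4: 'aadceeabec' (i=21, period=10)

["bc", "abedaec", "aaddbabdcbbb", "aadceeabec"]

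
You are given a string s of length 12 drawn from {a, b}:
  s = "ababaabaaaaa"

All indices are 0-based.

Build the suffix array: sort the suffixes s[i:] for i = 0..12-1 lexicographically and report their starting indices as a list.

rank→(start, suffix):
  0 → (11, 'a')
  1 → (10, 'aa')
  2 → (9, 'aaa')
  3 → (8, 'aaaa')
  4 → (7, 'aaaaa')
  5 → (4, 'aabaaaaa')
  6 → (5, 'abaaaaa')
  7 → (2, 'abaabaaaaa')
  8 → (0, 'ababaabaaaaa')
  9 → (6, 'baaaaa')
  10 → (3, 'baabaaaaa')
  11 → (1, 'babaabaaaaa')

[11, 10, 9, 8, 7, 4, 5, 2, 0, 6, 3, 1]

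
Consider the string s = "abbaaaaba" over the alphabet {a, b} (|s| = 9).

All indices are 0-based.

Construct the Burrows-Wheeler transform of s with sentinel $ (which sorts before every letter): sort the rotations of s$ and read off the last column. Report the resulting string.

abbaaa$aba

rank  rotation    last
    0  $abbaaaaba  a
    1  a$abbaaaab  b
    2  aaaaba$abb  b
    3  aaaba$abba  a
    4  aaba$abbaa  a
    5  aba$abbaaa  a
    6  abbaaaaba$  $
    7  ba$abbaaaa  a
    8  baaaaba$ab  b
    9  bbaaaaba$a  a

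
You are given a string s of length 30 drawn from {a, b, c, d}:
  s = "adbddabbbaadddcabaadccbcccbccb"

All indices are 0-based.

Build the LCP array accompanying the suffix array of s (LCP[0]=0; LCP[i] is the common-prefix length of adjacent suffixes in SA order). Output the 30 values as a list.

[0, 3, 1, 2, 1, 2, 2, 0, 1, 4, 1, 2, 1, 3, 1, 0, 1, 2, 4, 1, 3, 5, 2, 0, 1, 1, 2, 1, 2, 2]

rank→(start, suffix):
  0 → (17, 'aadccbcccbccb')
  1 → (9, 'aadddcabaadccbcccbccb')
  2 → (15, 'abaadccbcccbccb')
  3 → (5, 'abbbaadddcabaadccbcccbccb')
  4 → (0, 'adbddabbbaadddcabaadccbcccbccb')
  5 → (18, 'adccbcccbccb')
  6 → (10, 'adddcabaadccbcccbccb')
  7 → (29, 'b')
  8 → (16, 'baadccbcccbccb')
  9 → (8, 'baadddcabaadccbcccbccb')
  10 → (7, 'bbaadddcabaadccbcccbccb')
  11 → (6, 'bbbaadddcabaadccbcccbccb')
  12 → (26, 'bccb')
  13 → (22, 'bcccbccb')
  14 → (2, 'bddabbbaadddcabaadccbcccbccb')
  15 → (14, 'cabaadccbcccbccb')
  16 → (28, 'cb')
  17 → (25, 'cbccb')
  18 → (21, 'cbcccbccb')
  19 → (27, 'ccb')
  20 → (24, 'ccbccb')
  21 → (20, 'ccbcccbccb')
  22 → (23, 'cccbccb')
  23 → (4, 'dabbbaadddcabaadccbcccbccb')
  24 → (1, 'dbddabbbaadddcabaadccbcccbccb')
  25 → (13, 'dcabaadccbcccbccb')
  26 → (19, 'dccbcccbccb')
  27 → (3, 'ddabbbaadddcabaadccbcccbccb')
  28 → (12, 'ddcabaadccbcccbccb')
  29 → (11, 'dddcabaadccbcccbccb')

SA = [17, 9, 15, 5, 0, 18, 10, 29, 16, 8, 7, 6, 26, 22, 2, 14, 28, 25, 21, 27, 24, 20, 23, 4, 1, 13, 19, 3, 12, 11]
[i] adj suffixes → lcp
  [1] 17/9 → 3 ('aad')
  [2] 9/15 → 1 ('a')
  [3] 15/5 → 2 ('ab')
  [4] 5/0 → 1 ('a')
  [5] 0/18 → 2 ('ad')
  [6] 18/10 → 2 ('ad')
  [7] 10/29 → 0 ('')
  [8] 29/16 → 1 ('b')
  [9] 16/8 → 4 ('baad')
  [10] 8/7 → 1 ('b')
  [11] 7/6 → 2 ('bb')
  [12] 6/26 → 1 ('b')
  [13] 26/22 → 3 ('bcc')
  [14] 22/2 → 1 ('b')
  [15] 2/14 → 0 ('')
  [16] 14/28 → 1 ('c')
  [17] 28/25 → 2 ('cb')
  [18] 25/21 → 4 ('cbcc')
  [19] 21/27 → 1 ('c')
  [20] 27/24 → 3 ('ccb')
  [21] 24/20 → 5 ('ccbcc')
  [22] 20/23 → 2 ('cc')
  [23] 23/4 → 0 ('')
  [24] 4/1 → 1 ('d')
  [25] 1/13 → 1 ('d')
  [26] 13/19 → 2 ('dc')
  [27] 19/3 → 1 ('d')
  [28] 3/12 → 2 ('dd')
  [29] 12/11 → 2 ('dd')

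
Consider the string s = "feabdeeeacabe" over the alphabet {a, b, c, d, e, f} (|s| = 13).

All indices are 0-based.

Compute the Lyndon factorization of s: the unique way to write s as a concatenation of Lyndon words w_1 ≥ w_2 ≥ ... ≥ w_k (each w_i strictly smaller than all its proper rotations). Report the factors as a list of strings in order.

emit factor 1: 'f' (i=0, period=1)
emit factor 2: 'e' (i=1, period=1)
emit factor 3: 'abdeeeacabe' (i=2, period=11)

["f", "e", "abdeeeacabe"]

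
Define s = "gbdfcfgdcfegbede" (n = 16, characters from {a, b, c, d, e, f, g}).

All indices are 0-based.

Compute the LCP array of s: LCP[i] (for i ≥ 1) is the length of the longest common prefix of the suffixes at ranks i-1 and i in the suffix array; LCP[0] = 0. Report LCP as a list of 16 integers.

[0, 1, 0, 2, 0, 1, 1, 0, 1, 1, 0, 1, 1, 0, 2, 1]

sorted suffixes:
  #0 SA[0]=1  'bdfcfgdcfegbede'
  #1 SA[1]=12  'bede'
  #2 SA[2]=8  'cfegbede'
  #3 SA[3]=4  'cfgdcfegbede'
  #4 SA[4]=7  'dcfegbede'
  #5 SA[5]=14  'de'
  #6 SA[6]=2  'dfcfgdcfegbede'
  #7 SA[7]=15  'e'
  #8 SA[8]=13  'ede'
  #9 SA[9]=10  'egbede'
  #10 SA[10]=3  'fcfgdcfegbede'
  #11 SA[11]=9  'fegbede'
  #12 SA[12]=5  'fgdcfegbede'
  #13 SA[13]=0  'gbdfcfgdcfegbede'
  #14 SA[14]=11  'gbede'
  #15 SA[15]=6  'gdcfegbede'

SA = [1, 12, 8, 4, 7, 14, 2, 15, 13, 10, 3, 9, 5, 0, 11, 6]
[i] adj suffixes → lcp
  [1] 1/12 → 1 ('b')
  [2] 12/8 → 0 ('')
  [3] 8/4 → 2 ('cf')
  [4] 4/7 → 0 ('')
  [5] 7/14 → 1 ('d')
  [6] 14/2 → 1 ('d')
  [7] 2/15 → 0 ('')
  [8] 15/13 → 1 ('e')
  [9] 13/10 → 1 ('e')
  [10] 10/3 → 0 ('')
  [11] 3/9 → 1 ('f')
  [12] 9/5 → 1 ('f')
  [13] 5/0 → 0 ('')
  [14] 0/11 → 2 ('gb')
  [15] 11/6 → 1 ('g')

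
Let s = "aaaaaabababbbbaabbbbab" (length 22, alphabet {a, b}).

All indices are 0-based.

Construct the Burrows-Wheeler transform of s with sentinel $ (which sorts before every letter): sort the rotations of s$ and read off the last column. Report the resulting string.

b$aaaabbabbaabbaabbbbaa

rank  rotation                 last
    0  $aaaaaabababbbbaabbbbab  b
    1  aaaaaabababbbbaabbbbab$  $
    2  aaaaabababbbbaabbbbab$a  a
    3  aaaabababbbbaabbbbab$aa  a
    4  aaabababbbbaabbbbab$aaa  a
    5  aabababbbbaabbbbab$aaaa  a
    6  aabbbbab$aaaaaabababbbb  b
    7  ab$aaaaaabababbbbaabbbb  b
    8  abababbbbaabbbbab$aaaaa  a
    9  ababbbbaabbbbab$aaaaaab  b
   10  abbbbaabbbbab$aaaaaabab  b
   11  abbbbab$aaaaaabababbbba  a
   12  b$aaaaaabababbbbaabbbba  a
   13  baabbbbab$aaaaaabababbb  b
   14  bab$aaaaaabababbbbaabbb  b
   15  bababbbbaabbbbab$aaaaaa  a
   16  babbbbaabbbbab$aaaaaaba  a
   17  bbaabbbbab$aaaaaabababb  b
   18  bbab$aaaaaabababbbbaabb  b
   19  bbbaabbbbab$aaaaaababab  b
   20  bbbab$aaaaaabababbbbaab  b
   21  bbbbaabbbbab$aaaaaababa  a
   22  bbbbab$aaaaaabababbbbaa  a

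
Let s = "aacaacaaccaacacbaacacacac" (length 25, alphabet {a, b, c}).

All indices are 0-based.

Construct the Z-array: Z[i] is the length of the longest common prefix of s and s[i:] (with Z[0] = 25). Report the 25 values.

[25, 1, 0, 6, 1, 0, 3, 1, 0, 0, 4, 1, 0, 1, 0, 0, 4, 1, 0, 1, 0, 1, 0, 1, 0]

Z[0]=25
i=1: outside box; Z[1]=1 extend→box=[1,2)
i=2: outside box; Z[2]=0
i=3: outside box; Z[3]=6 extend→box=[3,9)
i=4: min(r-i=5, Z[1]=1)=1; Z[4]=1
i=5: min(r-i=4, Z[2]=0)=0; Z[5]=0
i=6: min(r-i=3, Z[3]=6)=3; Z[6]=3
i=7: min(r-i=2, Z[4]=1)=1; Z[7]=1
i=8: min(r-i=1, Z[5]=0)=0; Z[8]=0
i=9: outside box; Z[9]=0
i=10: outside box; Z[10]=4 extend→box=[10,14)
i=11: min(r-i=3, Z[1]=1)=1; Z[11]=1
i=12: min(r-i=2, Z[2]=0)=0; Z[12]=0
i=13: min(r-i=1, Z[3]=6)=1; Z[13]=1
i=14: outside box; Z[14]=0
i=15: outside box; Z[15]=0
i=16: outside box; Z[16]=4 extend→box=[16,20)
i=17: min(r-i=3, Z[1]=1)=1; Z[17]=1
i=18: min(r-i=2, Z[2]=0)=0; Z[18]=0
i=19: min(r-i=1, Z[3]=6)=1; Z[19]=1
i=20: outside box; Z[20]=0
i=21: outside box; Z[21]=1 extend→box=[21,22)
i=22: outside box; Z[22]=0
i=23: outside box; Z[23]=1 extend→box=[23,24)
i=24: outside box; Z[24]=0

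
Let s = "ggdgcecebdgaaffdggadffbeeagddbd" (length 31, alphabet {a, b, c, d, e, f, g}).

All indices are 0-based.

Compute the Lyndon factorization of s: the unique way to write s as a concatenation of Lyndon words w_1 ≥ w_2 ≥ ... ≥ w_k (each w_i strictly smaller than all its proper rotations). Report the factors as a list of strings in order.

emit factor 1: 'g' (i=0, period=1)
emit factor 2: 'g' (i=1, period=1)
emit factor 3: 'dg' (i=2, period=2)
emit factor 4: 'ce' (i=4, period=2)
emit factor 5: 'ce' (i=6, period=2)
emit factor 6: 'bdg' (i=8, period=3)
emit factor 7: 'aaffdggadffbeeagddbd' (i=11, period=20)

["g", "g", "dg", "ce", "ce", "bdg", "aaffdggadffbeeagddbd"]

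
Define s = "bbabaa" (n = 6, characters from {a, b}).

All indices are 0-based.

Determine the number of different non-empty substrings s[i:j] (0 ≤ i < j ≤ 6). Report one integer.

rank | idx | suffix
   0 |   5 | a
   1 |   4 | aa
   2 |   2 | abaa
   3 |   3 | baa
   4 |   1 | babaa
   5 |   0 | bbabaa

SA = [5, 4, 2, 3, 1, 0]
rank  pair      lcp
   1  s[5:],s[4:]  1  'a'
   2  s[4:],s[2:]  1  'a'
   3  s[2:],s[3:]  0  ''
   4  s[3:],s[1:]  2  'ba'
   5  s[1:],s[0:]  1  'b'

n(n+1)/2 = 6·7/2 = 21
Σ LCP = 0 + 1 + 1 + 0 + 2 + 1 = 5
distinct = 21 − 5 = 16

16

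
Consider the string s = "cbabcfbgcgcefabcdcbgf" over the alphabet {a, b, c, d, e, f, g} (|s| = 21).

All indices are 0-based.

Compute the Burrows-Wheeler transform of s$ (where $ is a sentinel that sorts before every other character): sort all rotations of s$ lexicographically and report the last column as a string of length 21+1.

ffbcaafc$dbgbgccgeccbb

rank  rotation                last
    0  $cbabcfbgcgcefabcdcbgf  f
    1  abcdcbgf$cbabcfbgcgcef  f
    2  abcfbgcgcefabcdcbgf$cb  b
    3  babcfbgcgcefabcdcbgf$c  c
    4  bcdcbgf$cbabcfbgcgcefa  a
    5  bcfbgcgcefabcdcbgf$cba  a
    6  bgcgcefabcdcbgf$cbabcf  f
    7  bgf$cbabcfbgcgcefabcdc  c
    8  cbabcfbgcgcefabcdcbgf$  $
    9  cbgf$cbabcfbgcgcefabcd  d
   10  cdcbgf$cbabcfbgcgcefab  b
   11  cefabcdcbgf$cbabcfbgcg  g
   12  cfbgcgcefabcdcbgf$cbab  b
   13  cgcefabcdcbgf$cbabcfbg  g
   14  dcbgf$cbabcfbgcgcefabc  c
   15  efabcdcbgf$cbabcfbgcgc  c
   16  f$cbabcfbgcgcefabcdcbg  g
   17  fabcdcbgf$cbabcfbgcgce  e
   18  fbgcgcefabcdcbgf$cbabc  c
   19  gcefabcdcbgf$cbabcfbgc  c
   20  gcgcefabcdcbgf$cbabcfb  b
   21  gf$cbabcfbgcgcefabcdcb  b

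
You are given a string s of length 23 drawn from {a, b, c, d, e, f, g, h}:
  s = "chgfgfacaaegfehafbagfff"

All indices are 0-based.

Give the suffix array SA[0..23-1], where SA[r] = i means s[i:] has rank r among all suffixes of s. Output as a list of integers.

[8, 6, 9, 15, 18, 17, 7, 0, 10, 13, 22, 5, 16, 12, 21, 20, 3, 4, 11, 19, 2, 14, 1]

rank→(start, suffix):
  0 → (8, 'aaegfehafbagfff')
  1 → (6, 'acaaegfehafbagfff')
  2 → (9, 'aegfehafbagfff')
  3 → (15, 'afbagfff')
  4 → (18, 'agfff')
  5 → (17, 'bagfff')
  6 → (7, 'caaegfehafbagfff')
  7 → (0, 'chgfgfacaaegfehafbagfff')
  8 → (10, 'egfehafbagfff')
  9 → (13, 'ehafbagfff')
  10 → (22, 'f')
  11 → (5, 'facaaegfehafbagfff')
  12 → (16, 'fbagfff')
  13 → (12, 'fehafbagfff')
  14 → (21, 'ff')
  15 → (20, 'fff')
  16 → (3, 'fgfacaaegfehafbagfff')
  17 → (4, 'gfacaaegfehafbagfff')
  18 → (11, 'gfehafbagfff')
  19 → (19, 'gfff')
  20 → (2, 'gfgfacaaegfehafbagfff')
  21 → (14, 'hafbagfff')
  22 → (1, 'hgfgfacaaegfehafbagfff')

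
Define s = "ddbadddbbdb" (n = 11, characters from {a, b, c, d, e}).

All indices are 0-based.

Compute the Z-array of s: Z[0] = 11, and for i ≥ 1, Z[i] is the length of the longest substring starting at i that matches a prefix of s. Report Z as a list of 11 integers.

Z[0]=11
i=1: fresh scan; Z[1]=1 grow→box=[1,2)
i=2: fresh scan; Z[2]=0
i=3: fresh scan; Z[3]=0
i=4: fresh scan; Z[4]=2 grow→box=[4,6)
i=5: min(r-i=1, Z[1]=1)=1; Z[5]=3 grow→box=[5,8)
i=6: min(r-i=2, Z[1]=1)=1; Z[6]=1
i=7: min(r-i=1, Z[2]=0)=0; Z[7]=0
i=8: fresh scan; Z[8]=0
i=9: fresh scan; Z[9]=1 grow→box=[9,10)
i=10: fresh scan; Z[10]=0

[11, 1, 0, 0, 2, 3, 1, 0, 0, 1, 0]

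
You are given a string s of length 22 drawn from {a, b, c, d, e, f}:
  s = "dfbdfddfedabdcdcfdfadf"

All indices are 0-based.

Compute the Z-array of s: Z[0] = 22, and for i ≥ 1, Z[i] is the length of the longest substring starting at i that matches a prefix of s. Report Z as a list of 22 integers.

Z[0]=22
i=1: fresh scan; Z[1]=0
i=2: fresh scan; Z[2]=0
i=3: fresh scan; Z[3]=2 extend→box=[3,5)
i=4: min(r-i=1, Z[1]=0)=0; Z[4]=0
i=5: fresh scan; Z[5]=1 extend→box=[5,6)
i=6: fresh scan; Z[6]=2 extend→box=[6,8)
i=7: min(r-i=1, Z[1]=0)=0; Z[7]=0
i=8: fresh scan; Z[8]=0
i=9: fresh scan; Z[9]=1 extend→box=[9,10)
i=10: fresh scan; Z[10]=0
i=11: fresh scan; Z[11]=0
i=12: fresh scan; Z[12]=1 extend→box=[12,13)
i=13: fresh scan; Z[13]=0
i=14: fresh scan; Z[14]=1 extend→box=[14,15)
i=15: fresh scan; Z[15]=0
i=16: fresh scan; Z[16]=0
i=17: fresh scan; Z[17]=2 extend→box=[17,19)
i=18: min(r-i=1, Z[1]=0)=0; Z[18]=0
i=19: fresh scan; Z[19]=0
i=20: fresh scan; Z[20]=2 extend→box=[20,22)
i=21: min(r-i=1, Z[1]=0)=0; Z[21]=0

[22, 0, 0, 2, 0, 1, 2, 0, 0, 1, 0, 0, 1, 0, 1, 0, 0, 2, 0, 0, 2, 0]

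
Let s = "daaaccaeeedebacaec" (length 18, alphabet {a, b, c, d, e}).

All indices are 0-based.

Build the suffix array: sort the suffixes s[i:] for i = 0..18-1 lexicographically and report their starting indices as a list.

rank | idx | suffix
   0 |   1 | aaaccaeeedebacaec
   1 |   2 | aaccaeeedebacaec
   2 |  13 | acaec
   3 |   3 | accaeeedebacaec
   4 |  15 | aec
   5 |   6 | aeeedebacaec
   6 |  12 | bacaec
   7 |  17 | c
   8 |  14 | caec
   9 |   5 | caeeedebacaec
  10 |   4 | ccaeeedebacaec
  11 |   0 | daaaccaeeedebacaec
  12 |  10 | debacaec
  13 |  11 | ebacaec
  14 |  16 | ec
  15 |   9 | edebacaec
  16 |   8 | eedebacaec
  17 |   7 | eeedebacaec

[1, 2, 13, 3, 15, 6, 12, 17, 14, 5, 4, 0, 10, 11, 16, 9, 8, 7]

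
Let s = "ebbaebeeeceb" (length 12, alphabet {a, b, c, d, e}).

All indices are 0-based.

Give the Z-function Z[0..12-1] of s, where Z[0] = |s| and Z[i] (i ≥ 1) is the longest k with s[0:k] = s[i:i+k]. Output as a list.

[12, 0, 0, 0, 2, 0, 1, 1, 1, 0, 2, 0]

Z[0]=12
i=1: fresh scan; Z[1]=0
i=2: fresh scan; Z[2]=0
i=3: fresh scan; Z[3]=0
i=4: fresh scan; Z[4]=2 grow→box=[4,6)
i=5: min(r-i=1, Z[1]=0)=0; Z[5]=0
i=6: fresh scan; Z[6]=1 grow→box=[6,7)
i=7: fresh scan; Z[7]=1 grow→box=[7,8)
i=8: fresh scan; Z[8]=1 grow→box=[8,9)
i=9: fresh scan; Z[9]=0
i=10: fresh scan; Z[10]=2 grow→box=[10,12)
i=11: min(r-i=1, Z[1]=0)=0; Z[11]=0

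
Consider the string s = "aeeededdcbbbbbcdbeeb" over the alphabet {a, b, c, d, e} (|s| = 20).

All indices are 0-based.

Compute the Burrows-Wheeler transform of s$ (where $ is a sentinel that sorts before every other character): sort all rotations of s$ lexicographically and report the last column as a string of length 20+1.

b$ecbbbbddbcdeeedebea

rank  rotation               last
    0  $aeeededdcbbbbbcdbeeb  b
    1  aeeededdcbbbbbcdbeeb$  $
    2  b$aeeededdcbbbbbcdbee  e
    3  bbbbbcdbeeb$aeeededdc  c
    4  bbbbcdbeeb$aeeededdcb  b
    5  bbbcdbeeb$aeeededdcbb  b
    6  bbcdbeeb$aeeededdcbbb  b
    7  bcdbeeb$aeeededdcbbbb  b
    8  beeb$aeeededdcbbbbbcd  d
    9  cbbbbbcdbeeb$aeeededd  d
   10  cdbeeb$aeeededdcbbbbb  b
   11  dbeeb$aeeededdcbbbbbc  c
   12  dcbbbbbcdbeeb$aeeeded  d
   13  ddcbbbbbcdbeeb$aeeede  e
   14  deddcbbbbbcdbeeb$aeee  e
   15  eb$aeeededdcbbbbbcdbe  e
   16  eddcbbbbbcdbeeb$aeeed  d
   17  ededdcbbbbbcdbeeb$aee  e
   18  eeb$aeeededdcbbbbbcdb  b
   19  eededdcbbbbbcdbeeb$ae  e
   20  eeededdcbbbbbcdbeeb$a  a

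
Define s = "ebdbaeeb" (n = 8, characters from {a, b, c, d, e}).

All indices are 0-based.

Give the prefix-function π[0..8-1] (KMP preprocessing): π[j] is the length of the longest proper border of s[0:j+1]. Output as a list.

[0, 0, 0, 0, 0, 1, 1, 2]

π[0] = 0
j=1 s[j]='b': π[1]=0 (border '')
j=2 s[j]='d': π[2]=0 (border '')
j=3 s[j]='b': π[3]=0 (border '')
j=4 s[j]='a': π[4]=0 (border '')
j=5 s[j]='e': π[5]=1 (border 'e')
j=6 s[j]='e': k: 1→0; π[6]=1 (border 'e')
j=7 s[j]='b': π[7]=2 (border 'eb')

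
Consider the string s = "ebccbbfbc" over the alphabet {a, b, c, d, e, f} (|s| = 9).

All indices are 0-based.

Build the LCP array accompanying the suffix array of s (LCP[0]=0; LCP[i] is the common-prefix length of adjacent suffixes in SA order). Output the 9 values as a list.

rank→(start, suffix):
  0 → (4, 'bbfbc')
  1 → (7, 'bc')
  2 → (1, 'bccbbfbc')
  3 → (5, 'bfbc')
  4 → (8, 'c')
  5 → (3, 'cbbfbc')
  6 → (2, 'ccbbfbc')
  7 → (0, 'ebccbbfbc')
  8 → (6, 'fbc')

SA = [4, 7, 1, 5, 8, 3, 2, 0, 6]
rank  pair      lcp
   1  s[4:],s[7:]  1  'b'
   2  s[7:],s[1:]  2  'bc'
   3  s[1:],s[5:]  1  'b'
   4  s[5:],s[8:]  0  ''
   5  s[8:],s[3:]  1  'c'
   6  s[3:],s[2:]  1  'c'
   7  s[2:],s[0:]  0  ''
   8  s[0:],s[6:]  0  ''

[0, 1, 2, 1, 0, 1, 1, 0, 0]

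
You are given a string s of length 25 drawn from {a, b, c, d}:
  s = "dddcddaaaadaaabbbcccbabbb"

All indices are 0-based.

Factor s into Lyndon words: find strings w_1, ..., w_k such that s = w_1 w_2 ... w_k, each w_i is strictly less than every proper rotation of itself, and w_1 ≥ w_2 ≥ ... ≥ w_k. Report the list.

emit factor 1: 'd' (i=0, period=1)
emit factor 2: 'd' (i=1, period=1)
emit factor 3: 'd' (i=2, period=1)
emit factor 4: 'cdd' (i=3, period=3)
emit factor 5: 'aaaadaaabbbcccbabbb' (i=6, period=19)

["d", "d", "d", "cdd", "aaaadaaabbbcccbabbb"]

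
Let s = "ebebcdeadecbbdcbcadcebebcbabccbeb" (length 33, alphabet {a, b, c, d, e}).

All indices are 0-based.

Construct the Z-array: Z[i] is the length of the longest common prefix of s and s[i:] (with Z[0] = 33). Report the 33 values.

Z[0]=33
i=1: fresh scan; Z[1]=0
i=2: fresh scan; Z[2]=2 scan→box=[2,4)
i=3: min(r-i=1, Z[1]=0)=0; Z[3]=0
i=4: fresh scan; Z[4]=0
i=5: fresh scan; Z[5]=0
i=6: fresh scan; Z[6]=1 scan→box=[6,7)
i=7: fresh scan; Z[7]=0
i=8: fresh scan; Z[8]=0
i=9: fresh scan; Z[9]=1 scan→box=[9,10)
i=10: fresh scan; Z[10]=0
i=11: fresh scan; Z[11]=0
i=12: fresh scan; Z[12]=0
i=13: fresh scan; Z[13]=0
i=14: fresh scan; Z[14]=0
i=15: fresh scan; Z[15]=0
i=16: fresh scan; Z[16]=0
i=17: fresh scan; Z[17]=0
i=18: fresh scan; Z[18]=0
i=19: fresh scan; Z[19]=0
i=20: fresh scan; Z[20]=5 scan→box=[20,25)
i=21: min(r-i=4, Z[1]=0)=0; Z[21]=0
i=22: min(r-i=3, Z[2]=2)=2; Z[22]=2
i=23: min(r-i=2, Z[3]=0)=0; Z[23]=0
i=24: min(r-i=1, Z[4]=0)=0; Z[24]=0
i=25: fresh scan; Z[25]=0
i=26: fresh scan; Z[26]=0
i=27: fresh scan; Z[27]=0
i=28: fresh scan; Z[28]=0
i=29: fresh scan; Z[29]=0
i=30: fresh scan; Z[30]=0
i=31: fresh scan; Z[31]=2 scan→box=[31,33)
i=32: min(r-i=1, Z[1]=0)=0; Z[32]=0

[33, 0, 2, 0, 0, 0, 1, 0, 0, 1, 0, 0, 0, 0, 0, 0, 0, 0, 0, 0, 5, 0, 2, 0, 0, 0, 0, 0, 0, 0, 0, 2, 0]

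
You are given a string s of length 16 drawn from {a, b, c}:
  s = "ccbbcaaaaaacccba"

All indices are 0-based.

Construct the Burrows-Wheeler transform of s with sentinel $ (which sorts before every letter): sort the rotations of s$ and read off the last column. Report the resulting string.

abcaaaaaccbbccc$a

rank  rotation           last
    0  $ccbbcaaaaaacccba  a
    1  a$ccbbcaaaaaacccb  b
    2  aaaaaacccba$ccbbc  c
    3  aaaaacccba$ccbbca  a
    4  aaaacccba$ccbbcaa  a
    5  aaacccba$ccbbcaaa  a
    6  aacccba$ccbbcaaaa  a
    7  acccba$ccbbcaaaaa  a
    8  ba$ccbbcaaaaaaccc  c
    9  bbcaaaaaacccba$cc  c
   10  bcaaaaaacccba$ccb  b
   11  caaaaaacccba$ccbb  b
   12  cba$ccbbcaaaaaacc  c
   13  cbbcaaaaaacccba$c  c
   14  ccba$ccbbcaaaaaac  c
   15  ccbbcaaaaaacccba$  $
   16  cccba$ccbbcaaaaaa  a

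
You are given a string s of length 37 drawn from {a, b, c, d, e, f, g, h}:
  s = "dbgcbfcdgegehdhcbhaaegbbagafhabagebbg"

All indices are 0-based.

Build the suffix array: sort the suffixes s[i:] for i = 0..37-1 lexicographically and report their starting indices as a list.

sorted suffixes:
  #0 SA[0]=18  'aaegbbagafhabagebbg'
  #1 SA[1]=29  'abagebbg'
  #2 SA[2]=19  'aegbbagafhabagebbg'
  #3 SA[3]=26  'afhabagebbg'
  #4 SA[4]=24  'agafhabagebbg'
  #5 SA[5]=31  'agebbg'
  #6 SA[6]=23  'bagafhabagebbg'
  #7 SA[7]=30  'bagebbg'
  #8 SA[8]=22  'bbagafhabagebbg'
  #9 SA[9]=34  'bbg'
  #10 SA[10]=4  'bfcdgegehdhcbhaaegbbagafhabagebbg'
  #11 SA[11]=35  'bg'
  #12 SA[12]=1  'bgcbfcdgegehdhcbhaaegbbagafhabagebbg'
  #13 SA[13]=16  'bhaaegbbagafhabagebbg'
  #14 SA[14]=3  'cbfcdgegehdhcbhaaegbbagafhabagebbg'
  #15 SA[15]=15  'cbhaaegbbagafhabagebbg'
  #16 SA[16]=6  'cdgegehdhcbhaaegbbagafhabagebbg'
  #17 SA[17]=0  'dbgcbfcdgegehdhcbhaaegbbagafhabagebbg'
  #18 SA[18]=7  'dgegehdhcbhaaegbbagafhabagebbg'
  #19 SA[19]=13  'dhcbhaaegbbagafhabagebbg'
  #20 SA[20]=33  'ebbg'
  #21 SA[21]=20  'egbbagafhabagebbg'
  #22 SA[22]=9  'egehdhcbhaaegbbagafhabagebbg'
  #23 SA[23]=11  'ehdhcbhaaegbbagafhabagebbg'
  #24 SA[24]=5  'fcdgegehdhcbhaaegbbagafhabagebbg'
  #25 SA[25]=27  'fhabagebbg'
  #26 SA[26]=36  'g'
  #27 SA[27]=25  'gafhabagebbg'
  #28 SA[28]=21  'gbbagafhabagebbg'
  #29 SA[29]=2  'gcbfcdgegehdhcbhaaegbbagafhabagebbg'
  #30 SA[30]=32  'gebbg'
  #31 SA[31]=8  'gegehdhcbhaaegbbagafhabagebbg'
  #32 SA[32]=10  'gehdhcbhaaegbbagafhabagebbg'
  #33 SA[33]=17  'haaegbbagafhabagebbg'
  #34 SA[34]=28  'habagebbg'
  #35 SA[35]=14  'hcbhaaegbbagafhabagebbg'
  #36 SA[36]=12  'hdhcbhaaegbbagafhabagebbg'

[18, 29, 19, 26, 24, 31, 23, 30, 22, 34, 4, 35, 1, 16, 3, 15, 6, 0, 7, 13, 33, 20, 9, 11, 5, 27, 36, 25, 21, 2, 32, 8, 10, 17, 28, 14, 12]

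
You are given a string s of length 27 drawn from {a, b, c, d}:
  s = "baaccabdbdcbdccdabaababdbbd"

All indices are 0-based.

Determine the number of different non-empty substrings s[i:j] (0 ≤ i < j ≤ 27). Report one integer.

sorted suffixes:
  #0 SA[0]=18  'aababdbbd'
  #1 SA[1]=1  'aaccabdbdcbdccdabaababdbbd'
  #2 SA[2]=16  'abaababdbbd'
  #3 SA[3]=19  'ababdbbd'
  #4 SA[4]=21  'abdbbd'
  #5 SA[5]=5  'abdbdcbdccdabaababdbbd'
  #6 SA[6]=2  'accabdbdcbdccdabaababdbbd'
  #7 SA[7]=17  'baababdbbd'
  #8 SA[8]=0  'baaccabdbdcbdccdabaababdbbd'
  #9 SA[9]=20  'babdbbd'
  #10 SA[10]=24  'bbd'
  #11 SA[11]=25  'bd'
  #12 SA[12]=22  'bdbbd'
  #13 SA[13]=6  'bdbdcbdccdabaababdbbd'
  #14 SA[14]=8  'bdcbdccdabaababdbbd'
  #15 SA[15]=11  'bdccdabaababdbbd'
  #16 SA[16]=4  'cabdbdcbdccdabaababdbbd'
  #17 SA[17]=10  'cbdccdabaababdbbd'
  #18 SA[18]=3  'ccabdbdcbdccdabaababdbbd'
  #19 SA[19]=13  'ccdabaababdbbd'
  #20 SA[20]=14  'cdabaababdbbd'
  #21 SA[21]=26  'd'
  #22 SA[22]=15  'dabaababdbbd'
  #23 SA[23]=23  'dbbd'
  #24 SA[24]=7  'dbdcbdccdabaababdbbd'
  #25 SA[25]=9  'dcbdccdabaababdbbd'
  #26 SA[26]=12  'dccdabaababdbbd'

SA = [18, 1, 16, 19, 21, 5, 2, 17, 0, 20, 24, 25, 22, 6, 8, 11, 4, 10, 3, 13, 14, 26, 15, 23, 7, 9, 12]
rank  pair      lcp
   1  s[18:],s[1:]  2  'aa'
   2  s[1:],s[16:]  1  'a'
   3  s[16:],s[19:]  3  'aba'
   4  s[19:],s[21:]  2  'ab'
   5  s[21:],s[5:]  4  'abdb'
   6  s[5:],s[2:]  1  'a'
   7  s[2:],s[17:]  0  ''
   8  s[17:],s[0:]  3  'baa'
   9  s[0:],s[20:]  2  'ba'
  10  s[20:],s[24:]  1  'b'
  11  s[24:],s[25:]  1  'b'
  12  s[25:],s[22:]  2  'bd'
  13  s[22:],s[6:]  3  'bdb'
  14  s[6:],s[8:]  2  'bd'
  15  s[8:],s[11:]  3  'bdc'
  16  s[11:],s[4:]  0  ''
  17  s[4:],s[10:]  1  'c'
  18  s[10:],s[3:]  1  'c'
  19  s[3:],s[13:]  2  'cc'
  20  s[13:],s[14:]  1  'c'
  21  s[14:],s[26:]  0  ''
  22  s[26:],s[15:]  1  'd'
  23  s[15:],s[23:]  1  'd'
  24  s[23:],s[7:]  2  'db'
  25  s[7:],s[9:]  1  'd'
  26  s[9:],s[12:]  2  'dc'

n(n+1)/2 = 27·28/2 = 378
Σ LCP = 0 + 2 + 1 + 3 + 2 + 4 + 1 + 0 + 3 + 2 + 1 + 1 + 2 + 3 + 2 + 3 + 0 + 1 + 1 + 2 + 1 + 0 + 1 + 1 + 2 + 1 + 2 = 42
distinct = 378 − 42 = 336

336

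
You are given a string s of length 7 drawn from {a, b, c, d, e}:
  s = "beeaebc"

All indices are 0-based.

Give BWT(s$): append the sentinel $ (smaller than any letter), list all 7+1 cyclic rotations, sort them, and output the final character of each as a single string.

rank  rotation  last
    0  $beeaebc  c
    1  aebc$bee  e
    2  bc$beeae  e
    3  beeaebc$  $
    4  c$beeaeb  b
    5  eaebc$be  e
    6  ebc$beea  a
    7  eeaebc$b  b

cee$beab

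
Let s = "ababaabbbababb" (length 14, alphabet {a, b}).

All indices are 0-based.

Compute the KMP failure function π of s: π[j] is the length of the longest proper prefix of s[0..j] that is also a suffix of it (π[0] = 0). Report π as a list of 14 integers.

[0, 0, 1, 2, 3, 1, 2, 0, 0, 1, 2, 3, 4, 0]

π[0] = 0
j=1 s[j]='b': π[1]=0 (border '')
j=2 s[j]='a': π[2]=1 (border 'a')
j=3 s[j]='b': π[3]=2 (border 'ab')
j=4 s[j]='a': π[4]=3 (border 'aba')
j=5 s[j]='a': k: 3→1→0; π[5]=1 (border 'a')
j=6 s[j]='b': π[6]=2 (border 'ab')
j=7 s[j]='b': k: 2→0; π[7]=0 (border '')
j=8 s[j]='b': π[8]=0 (border '')
j=9 s[j]='a': π[9]=1 (border 'a')
j=10 s[j]='b': π[10]=2 (border 'ab')
j=11 s[j]='a': π[11]=3 (border 'aba')
j=12 s[j]='b': π[12]=4 (border 'abab')
j=13 s[j]='b': k: 4→2→0; π[13]=0 (border '')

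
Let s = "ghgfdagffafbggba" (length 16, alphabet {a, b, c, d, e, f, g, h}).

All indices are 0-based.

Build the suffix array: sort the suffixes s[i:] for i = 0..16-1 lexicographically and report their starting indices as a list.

rank | idx | suffix
   0 |  15 | a
   1 |   9 | afbggba
   2 |   5 | agffafbggba
   3 |  14 | ba
   4 |  11 | bggba
   5 |   4 | dagffafbggba
   6 |   8 | fafbggba
   7 |  10 | fbggba
   8 |   3 | fdagffafbggba
   9 |   7 | ffafbggba
  10 |  13 | gba
  11 |   2 | gfdagffafbggba
  12 |   6 | gffafbggba
  13 |  12 | ggba
  14 |   0 | ghgfdagffafbggba
  15 |   1 | hgfdagffafbggba

[15, 9, 5, 14, 11, 4, 8, 10, 3, 7, 13, 2, 6, 12, 0, 1]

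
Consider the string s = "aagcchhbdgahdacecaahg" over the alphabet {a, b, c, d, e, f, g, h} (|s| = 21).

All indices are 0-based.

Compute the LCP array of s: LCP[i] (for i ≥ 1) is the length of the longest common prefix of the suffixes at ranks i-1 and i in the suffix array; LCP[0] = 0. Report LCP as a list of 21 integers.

rank | idx | suffix
   0 |   0 | aagcchhbdgahdacecaahg
   1 |  17 | aahg
   2 |  13 | acecaahg
   3 |   1 | agcchhbdgahdacecaahg
   4 |  10 | ahdacecaahg
   5 |  18 | ahg
   6 |   7 | bdgahdacecaahg
   7 |  16 | caahg
   8 |   3 | cchhbdgahdacecaahg
   9 |  14 | cecaahg
  10 |   4 | chhbdgahdacecaahg
  11 |  12 | dacecaahg
  12 |   8 | dgahdacecaahg
  13 |  15 | ecaahg
  14 |  20 | g
  15 |   9 | gahdacecaahg
  16 |   2 | gcchhbdgahdacecaahg
  17 |   6 | hbdgahdacecaahg
  18 |  11 | hdacecaahg
  19 |  19 | hg
  20 |   5 | hhbdgahdacecaahg

SA = [0, 17, 13, 1, 10, 18, 7, 16, 3, 14, 4, 12, 8, 15, 20, 9, 2, 6, 11, 19, 5]
rank  pair      lcp
   1  s[0:],s[17:]  2  'aa'
   2  s[17:],s[13:]  1  'a'
   3  s[13:],s[1:]  1  'a'
   4  s[1:],s[10:]  1  'a'
   5  s[10:],s[18:]  2  'ah'
   6  s[18:],s[7:]  0  ''
   7  s[7:],s[16:]  0  ''
   8  s[16:],s[3:]  1  'c'
   9  s[3:],s[14:]  1  'c'
  10  s[14:],s[4:]  1  'c'
  11  s[4:],s[12:]  0  ''
  12  s[12:],s[8:]  1  'd'
  13  s[8:],s[15:]  0  ''
  14  s[15:],s[20:]  0  ''
  15  s[20:],s[9:]  1  'g'
  16  s[9:],s[2:]  1  'g'
  17  s[2:],s[6:]  0  ''
  18  s[6:],s[11:]  1  'h'
  19  s[11:],s[19:]  1  'h'
  20  s[19:],s[5:]  1  'h'

[0, 2, 1, 1, 1, 2, 0, 0, 1, 1, 1, 0, 1, 0, 0, 1, 1, 0, 1, 1, 1]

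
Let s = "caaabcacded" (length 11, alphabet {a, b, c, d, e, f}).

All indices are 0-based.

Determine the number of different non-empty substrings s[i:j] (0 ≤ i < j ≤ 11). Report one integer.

58

rank | idx | suffix
   0 |   1 | aaabcacded
   1 |   2 | aabcacded
   2 |   3 | abcacded
   3 |   6 | acded
   4 |   4 | bcacded
   5 |   0 | caaabcacded
   6 |   5 | cacded
   7 |   7 | cded
   8 |  10 | d
   9 |   8 | ded
  10 |   9 | ed

SA = [1, 2, 3, 6, 4, 0, 5, 7, 10, 8, 9]
i: (SA[i-1],SA[i]) lcp shared
  1: (1,2) 2 'aa'
  2: (2,3) 1 'a'
  3: (3,6) 1 'a'
  4: (6,4) 0 ''
  5: (4,0) 0 ''
  6: (0,5) 2 'ca'
  7: (5,7) 1 'c'
  8: (7,10) 0 ''
  9: (10,8) 1 'd'
  10: (8,9) 0 ''

n(n+1)/2 = 11·12/2 = 66
Σ LCP = 0 + 2 + 1 + 1 + 0 + 0 + 2 + 1 + 0 + 1 + 0 = 8
distinct = 66 − 8 = 58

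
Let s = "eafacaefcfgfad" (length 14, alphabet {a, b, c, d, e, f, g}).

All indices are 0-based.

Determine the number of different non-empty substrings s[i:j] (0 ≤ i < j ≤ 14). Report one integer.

96

rank→(start, suffix):
  0 → (3, 'acaefcfgfad')
  1 → (12, 'ad')
  2 → (5, 'aefcfgfad')
  3 → (1, 'afacaefcfgfad')
  4 → (4, 'caefcfgfad')
  5 → (8, 'cfgfad')
  6 → (13, 'd')
  7 → (0, 'eafacaefcfgfad')
  8 → (6, 'efcfgfad')
  9 → (2, 'facaefcfgfad')
  10 → (11, 'fad')
  11 → (7, 'fcfgfad')
  12 → (9, 'fgfad')
  13 → (10, 'gfad')

SA = [3, 12, 5, 1, 4, 8, 13, 0, 6, 2, 11, 7, 9, 10]
rank  pair      lcp
   1  s[3:],s[12:]  1  'a'
   2  s[12:],s[5:]  1  'a'
   3  s[5:],s[1:]  1  'a'
   4  s[1:],s[4:]  0  ''
   5  s[4:],s[8:]  1  'c'
   6  s[8:],s[13:]  0  ''
   7  s[13:],s[0:]  0  ''
   8  s[0:],s[6:]  1  'e'
   9  s[6:],s[2:]  0  ''
  10  s[2:],s[11:]  2  'fa'
  11  s[11:],s[7:]  1  'f'
  12  s[7:],s[9:]  1  'f'
  13  s[9:],s[10:]  0  ''

n(n+1)/2 = 14·15/2 = 105
Σ LCP = 0 + 1 + 1 + 1 + 0 + 1 + 0 + 0 + 1 + 0 + 2 + 1 + 1 + 0 = 9
distinct = 105 − 9 = 96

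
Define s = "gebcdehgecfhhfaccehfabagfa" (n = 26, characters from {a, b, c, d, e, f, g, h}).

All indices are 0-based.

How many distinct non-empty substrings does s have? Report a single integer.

327

rank→(start, suffix):
  0 → (25, 'a')
  1 → (20, 'abagfa')
  2 → (14, 'accehfabagfa')
  3 → (22, 'agfa')
  4 → (21, 'bagfa')
  5 → (2, 'bcdehgecfhhfaccehfabagfa')
  6 → (15, 'ccehfabagfa')
  7 → (3, 'cdehgecfhhfaccehfabagfa')
  8 → (16, 'cehfabagfa')
  9 → (9, 'cfhhfaccehfabagfa')
  10 → (4, 'dehgecfhhfaccehfabagfa')
  11 → (1, 'ebcdehgecfhhfaccehfabagfa')
  12 → (8, 'ecfhhfaccehfabagfa')
  13 → (17, 'ehfabagfa')
  14 → (5, 'ehgecfhhfaccehfabagfa')
  15 → (24, 'fa')
  16 → (19, 'fabagfa')
  17 → (13, 'faccehfabagfa')
  18 → (10, 'fhhfaccehfabagfa')
  19 → (0, 'gebcdehgecfhhfaccehfabagfa')
  20 → (7, 'gecfhhfaccehfabagfa')
  21 → (23, 'gfa')
  22 → (18, 'hfabagfa')
  23 → (12, 'hfaccehfabagfa')
  24 → (6, 'hgecfhhfaccehfabagfa')
  25 → (11, 'hhfaccehfabagfa')

SA = [25, 20, 14, 22, 21, 2, 15, 3, 16, 9, 4, 1, 8, 17, 5, 24, 19, 13, 10, 0, 7, 23, 18, 12, 6, 11]
i: (SA[i-1],SA[i]) lcp shared
  1: (25,20) 1 'a'
  2: (20,14) 1 'a'
  3: (14,22) 1 'a'
  4: (22,21) 0 ''
  5: (21,2) 1 'b'
  6: (2,15) 0 ''
  7: (15,3) 1 'c'
  8: (3,16) 1 'c'
  9: (16,9) 1 'c'
  10: (9,4) 0 ''
  11: (4,1) 0 ''
  12: (1,8) 1 'e'
  13: (8,17) 1 'e'
  14: (17,5) 2 'eh'
  15: (5,24) 0 ''
  16: (24,19) 2 'fa'
  17: (19,13) 2 'fa'
  18: (13,10) 1 'f'
  19: (10,0) 0 ''
  20: (0,7) 2 'ge'
  21: (7,23) 1 'g'
  22: (23,18) 0 ''
  23: (18,12) 3 'hfa'
  24: (12,6) 1 'h'
  25: (6,11) 1 'h'

n(n+1)/2 = 26·27/2 = 351
Σ LCP = 0 + 1 + 1 + 1 + 0 + 1 + 0 + 1 + 1 + 1 + 0 + 0 + 1 + 1 + 2 + 0 + 2 + 2 + 1 + 0 + 2 + 1 + 0 + 3 + 1 + 1 = 24
distinct = 351 − 24 = 327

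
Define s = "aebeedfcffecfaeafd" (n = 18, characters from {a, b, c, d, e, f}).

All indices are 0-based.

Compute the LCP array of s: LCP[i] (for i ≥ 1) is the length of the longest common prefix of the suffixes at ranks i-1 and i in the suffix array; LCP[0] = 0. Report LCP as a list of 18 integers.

[0, 2, 1, 0, 0, 2, 0, 1, 0, 1, 1, 1, 1, 0, 1, 1, 1, 1]

rank | idx | suffix
   0 |  13 | aeafd
   1 |   0 | aebeedfcffecfaeafd
   2 |  15 | afd
   3 |   2 | beedfcffecfaeafd
   4 |  11 | cfaeafd
   5 |   7 | cffecfaeafd
   6 |  17 | d
   7 |   5 | dfcffecfaeafd
   8 |  14 | eafd
   9 |   1 | ebeedfcffecfaeafd
  10 |  10 | ecfaeafd
  11 |   4 | edfcffecfaeafd
  12 |   3 | eedfcffecfaeafd
  13 |  12 | faeafd
  14 |   6 | fcffecfaeafd
  15 |  16 | fd
  16 |   9 | fecfaeafd
  17 |   8 | ffecfaeafd

SA = [13, 0, 15, 2, 11, 7, 17, 5, 14, 1, 10, 4, 3, 12, 6, 16, 9, 8]
[i] adj suffixes → lcp
  [1] 13/0 → 2 ('ae')
  [2] 0/15 → 1 ('a')
  [3] 15/2 → 0 ('')
  [4] 2/11 → 0 ('')
  [5] 11/7 → 2 ('cf')
  [6] 7/17 → 0 ('')
  [7] 17/5 → 1 ('d')
  [8] 5/14 → 0 ('')
  [9] 14/1 → 1 ('e')
  [10] 1/10 → 1 ('e')
  [11] 10/4 → 1 ('e')
  [12] 4/3 → 1 ('e')
  [13] 3/12 → 0 ('')
  [14] 12/6 → 1 ('f')
  [15] 6/16 → 1 ('f')
  [16] 16/9 → 1 ('f')
  [17] 9/8 → 1 ('f')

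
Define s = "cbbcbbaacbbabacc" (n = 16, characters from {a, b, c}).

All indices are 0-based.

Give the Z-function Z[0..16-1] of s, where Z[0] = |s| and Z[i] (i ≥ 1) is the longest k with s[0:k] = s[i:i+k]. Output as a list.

Z[0]=16
i=1: outside box; Z[1]=0
i=2: outside box; Z[2]=0
i=3: outside box; Z[3]=3 grow→box=[3,6)
i=4: min(r-i=2, Z[1]=0)=0; Z[4]=0
i=5: min(r-i=1, Z[2]=0)=0; Z[5]=0
i=6: outside box; Z[6]=0
i=7: outside box; Z[7]=0
i=8: outside box; Z[8]=3 grow→box=[8,11)
i=9: min(r-i=2, Z[1]=0)=0; Z[9]=0
i=10: min(r-i=1, Z[2]=0)=0; Z[10]=0
i=11: outside box; Z[11]=0
i=12: outside box; Z[12]=0
i=13: outside box; Z[13]=0
i=14: outside box; Z[14]=1 grow→box=[14,15)
i=15: outside box; Z[15]=1 grow→box=[15,16)

[16, 0, 0, 3, 0, 0, 0, 0, 3, 0, 0, 0, 0, 0, 1, 1]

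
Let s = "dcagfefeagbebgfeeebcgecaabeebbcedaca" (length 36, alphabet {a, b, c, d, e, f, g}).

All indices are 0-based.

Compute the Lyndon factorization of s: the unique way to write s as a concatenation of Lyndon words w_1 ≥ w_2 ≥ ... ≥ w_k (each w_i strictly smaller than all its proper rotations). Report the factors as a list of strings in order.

["d", "c", "agfefe", "agbebgfeeebcgec", "aabeebbcedac", "a"]

emit factor 1: 'd' (i=0, period=1)
emit factor 2: 'c' (i=1, period=1)
emit factor 3: 'agfefe' (i=2, period=6)
emit factor 4: 'agbebgfeeebcgec' (i=8, period=15)
emit factor 5: 'aabeebbcedac' (i=23, period=12)
emit factor 6: 'a' (i=35, period=1)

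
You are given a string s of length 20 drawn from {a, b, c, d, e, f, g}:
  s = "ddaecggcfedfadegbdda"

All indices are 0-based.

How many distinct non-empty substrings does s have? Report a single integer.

rank→(start, suffix):
  0 → (19, 'a')
  1 → (12, 'adegbdda')
  2 → (2, 'aecggcfedfadegbdda')
  3 → (16, 'bdda')
  4 → (7, 'cfedfadegbdda')
  5 → (4, 'cggcfedfadegbdda')
  6 → (18, 'da')
  7 → (1, 'daecggcfedfadegbdda')
  8 → (17, 'dda')
  9 → (0, 'ddaecggcfedfadegbdda')
  10 → (13, 'degbdda')
  11 → (10, 'dfadegbdda')
  12 → (3, 'ecggcfedfadegbdda')
  13 → (9, 'edfadegbdda')
  14 → (14, 'egbdda')
  15 → (11, 'fadegbdda')
  16 → (8, 'fedfadegbdda')
  17 → (15, 'gbdda')
  18 → (6, 'gcfedfadegbdda')
  19 → (5, 'ggcfedfadegbdda')

SA = [19, 12, 2, 16, 7, 4, 18, 1, 17, 0, 13, 10, 3, 9, 14, 11, 8, 15, 6, 5]
rank  pair      lcp
   1  s[19:],s[12:]  1  'a'
   2  s[12:],s[2:]  1  'a'
   3  s[2:],s[16:]  0  ''
   4  s[16:],s[7:]  0  ''
   5  s[7:],s[4:]  1  'c'
   6  s[4:],s[18:]  0  ''
   7  s[18:],s[1:]  2  'da'
   8  s[1:],s[17:]  1  'd'
   9  s[17:],s[0:]  3  'dda'
  10  s[0:],s[13:]  1  'd'
  11  s[13:],s[10:]  1  'd'
  12  s[10:],s[3:]  0  ''
  13  s[3:],s[9:]  1  'e'
  14  s[9:],s[14:]  1  'e'
  15  s[14:],s[11:]  0  ''
  16  s[11:],s[8:]  1  'f'
  17  s[8:],s[15:]  0  ''
  18  s[15:],s[6:]  1  'g'
  19  s[6:],s[5:]  1  'g'

n(n+1)/2 = 20·21/2 = 210
Σ LCP = 0 + 1 + 1 + 0 + 0 + 1 + 0 + 2 + 1 + 3 + 1 + 1 + 0 + 1 + 1 + 0 + 1 + 0 + 1 + 1 = 16
distinct = 210 − 16 = 194

194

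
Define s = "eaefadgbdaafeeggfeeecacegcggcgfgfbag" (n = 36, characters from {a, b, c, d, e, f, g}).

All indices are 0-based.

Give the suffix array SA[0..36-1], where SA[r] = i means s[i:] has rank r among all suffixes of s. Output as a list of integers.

[9, 21, 4, 1, 10, 34, 33, 7, 20, 22, 28, 25, 8, 5, 0, 19, 18, 17, 12, 2, 23, 13, 3, 32, 16, 11, 30, 35, 6, 27, 24, 31, 15, 29, 26, 14]

sorted suffixes:
  #0 SA[0]=9  'aafeeggfeeecacegcggcgfgfbag'
  #1 SA[1]=21  'acegcggcgfgfbag'
  #2 SA[2]=4  'adgbdaafeeggfeeecacegcggcgfgfbag'
  #3 SA[3]=1  'aefadgbdaafeeggfeeecacegcggcgfgfbag'
  #4 SA[4]=10  'afeeggfeeecacegcggcgfgfbag'
  #5 SA[5]=34  'ag'
  #6 SA[6]=33  'bag'
  #7 SA[7]=7  'bdaafeeggfeeecacegcggcgfgfbag'
  #8 SA[8]=20  'cacegcggcgfgfbag'
  #9 SA[9]=22  'cegcggcgfgfbag'
  #10 SA[10]=28  'cgfgfbag'
  #11 SA[11]=25  'cggcgfgfbag'
  #12 SA[12]=8  'daafeeggfeeecacegcggcgfgfbag'
  #13 SA[13]=5  'dgbdaafeeggfeeecacegcggcgfgfbag'
  #14 SA[14]=0  'eaefadgbdaafeeggfeeecacegcggcgfgfbag'
  #15 SA[15]=19  'ecacegcggcgfgfbag'
  #16 SA[16]=18  'eecacegcggcgfgfbag'
  #17 SA[17]=17  'eeecacegcggcgfgfbag'
  #18 SA[18]=12  'eeggfeeecacegcggcgfgfbag'
  #19 SA[19]=2  'efadgbdaafeeggfeeecacegcggcgfgfbag'
  #20 SA[20]=23  'egcggcgfgfbag'
  #21 SA[21]=13  'eggfeeecacegcggcgfgfbag'
  #22 SA[22]=3  'fadgbdaafeeggfeeecacegcggcgfgfbag'
  #23 SA[23]=32  'fbag'
  #24 SA[24]=16  'feeecacegcggcgfgfbag'
  #25 SA[25]=11  'feeggfeeecacegcggcgfgfbag'
  #26 SA[26]=30  'fgfbag'
  #27 SA[27]=35  'g'
  #28 SA[28]=6  'gbdaafeeggfeeecacegcggcgfgfbag'
  #29 SA[29]=27  'gcgfgfbag'
  #30 SA[30]=24  'gcggcgfgfbag'
  #31 SA[31]=31  'gfbag'
  #32 SA[32]=15  'gfeeecacegcggcgfgfbag'
  #33 SA[33]=29  'gfgfbag'
  #34 SA[34]=26  'ggcgfgfbag'
  #35 SA[35]=14  'ggfeeecacegcggcgfgfbag'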